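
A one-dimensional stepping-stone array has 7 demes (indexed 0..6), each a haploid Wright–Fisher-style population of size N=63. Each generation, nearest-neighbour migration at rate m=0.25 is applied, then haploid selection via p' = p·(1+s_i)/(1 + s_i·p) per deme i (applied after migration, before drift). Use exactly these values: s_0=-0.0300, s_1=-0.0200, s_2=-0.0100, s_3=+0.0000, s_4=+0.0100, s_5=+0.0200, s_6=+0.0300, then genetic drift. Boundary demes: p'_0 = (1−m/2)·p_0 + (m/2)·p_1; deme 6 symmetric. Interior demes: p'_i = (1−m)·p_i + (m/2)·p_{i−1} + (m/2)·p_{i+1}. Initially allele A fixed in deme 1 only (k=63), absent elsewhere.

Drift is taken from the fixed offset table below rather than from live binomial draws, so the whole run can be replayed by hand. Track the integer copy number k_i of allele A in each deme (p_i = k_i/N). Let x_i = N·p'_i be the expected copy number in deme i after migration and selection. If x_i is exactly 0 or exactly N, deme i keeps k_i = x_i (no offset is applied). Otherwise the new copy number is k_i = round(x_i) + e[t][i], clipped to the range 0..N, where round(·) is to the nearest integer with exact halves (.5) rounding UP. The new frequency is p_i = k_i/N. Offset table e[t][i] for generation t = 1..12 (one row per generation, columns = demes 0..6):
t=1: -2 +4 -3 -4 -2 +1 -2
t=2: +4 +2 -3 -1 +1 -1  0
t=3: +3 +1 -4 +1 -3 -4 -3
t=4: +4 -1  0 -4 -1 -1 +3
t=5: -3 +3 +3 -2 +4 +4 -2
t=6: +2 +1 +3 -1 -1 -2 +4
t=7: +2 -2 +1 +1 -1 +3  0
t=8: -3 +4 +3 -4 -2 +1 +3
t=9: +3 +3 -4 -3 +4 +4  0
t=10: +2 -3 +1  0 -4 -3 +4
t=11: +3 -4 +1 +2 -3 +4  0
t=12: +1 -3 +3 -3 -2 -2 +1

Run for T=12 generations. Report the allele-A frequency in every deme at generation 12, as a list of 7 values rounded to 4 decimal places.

t=0: k=[0 63 0 0 0 0 0]
t=1: x=[7.6675 47.0102 7.8060 0.0000 0.0000 0.0000 0.0000] k=[6 51 5 0 0 0 0]
t=2: x=[11.3390 39.3272 10.0399 0.6250 0.0000 0.0000 0.0000] k=[15 41 7 0 0 0 0]
t=3: x=[17.8577 33.1829 10.2882 0.8750 0.0000 0.0000 0.0000] k=[21 34 6 2 0 0 0]
t=4: x=[22.1853 28.5593 8.9227 2.2500 0.2525 0.0000 0.0000] k=[26 28 9 0 0 0 0]
t=5: x=[25.7848 25.0694 10.1640 1.1250 0.0000 0.0000 0.0000] k=[23 28 13 0 0 0 0]
t=6: x=[23.1770 25.1940 13.1451 1.6250 0.0000 0.0000 0.0000] k=[25 26 16 1 0 0 0]
t=7: x=[24.6664 24.3226 15.2585 2.7500 0.1262 0.0000 0.0000] k=[27 22 16 4 0 0 0]
t=8: x=[25.9092 21.5874 15.1341 5.0000 0.5050 0.0000 0.0000] k=[23 26 18 1 0 0 0]
t=9: x=[22.9290 24.3226 16.7511 3.0000 0.1262 0.0000 0.0000] k=[26 27 13 0 4 0 0]
t=10: x=[25.6605 24.8205 13.0209 2.1250 3.0286 0.5099 0.0000] k=[28 22 14 2 0 0 0]
t=11: x=[26.7800 21.4632 13.3937 3.2500 0.2525 0.0000 0.0000] k=[30 17 14 5 0 0 0]
t=12: x=[27.9007 17.9892 13.1451 5.5000 0.6312 0.0000 0.0000] k=[29 15 16 3 0 0 0]

[0.4603, 0.2381, 0.2540, 0.0476, 0.0000, 0.0000, 0.0000]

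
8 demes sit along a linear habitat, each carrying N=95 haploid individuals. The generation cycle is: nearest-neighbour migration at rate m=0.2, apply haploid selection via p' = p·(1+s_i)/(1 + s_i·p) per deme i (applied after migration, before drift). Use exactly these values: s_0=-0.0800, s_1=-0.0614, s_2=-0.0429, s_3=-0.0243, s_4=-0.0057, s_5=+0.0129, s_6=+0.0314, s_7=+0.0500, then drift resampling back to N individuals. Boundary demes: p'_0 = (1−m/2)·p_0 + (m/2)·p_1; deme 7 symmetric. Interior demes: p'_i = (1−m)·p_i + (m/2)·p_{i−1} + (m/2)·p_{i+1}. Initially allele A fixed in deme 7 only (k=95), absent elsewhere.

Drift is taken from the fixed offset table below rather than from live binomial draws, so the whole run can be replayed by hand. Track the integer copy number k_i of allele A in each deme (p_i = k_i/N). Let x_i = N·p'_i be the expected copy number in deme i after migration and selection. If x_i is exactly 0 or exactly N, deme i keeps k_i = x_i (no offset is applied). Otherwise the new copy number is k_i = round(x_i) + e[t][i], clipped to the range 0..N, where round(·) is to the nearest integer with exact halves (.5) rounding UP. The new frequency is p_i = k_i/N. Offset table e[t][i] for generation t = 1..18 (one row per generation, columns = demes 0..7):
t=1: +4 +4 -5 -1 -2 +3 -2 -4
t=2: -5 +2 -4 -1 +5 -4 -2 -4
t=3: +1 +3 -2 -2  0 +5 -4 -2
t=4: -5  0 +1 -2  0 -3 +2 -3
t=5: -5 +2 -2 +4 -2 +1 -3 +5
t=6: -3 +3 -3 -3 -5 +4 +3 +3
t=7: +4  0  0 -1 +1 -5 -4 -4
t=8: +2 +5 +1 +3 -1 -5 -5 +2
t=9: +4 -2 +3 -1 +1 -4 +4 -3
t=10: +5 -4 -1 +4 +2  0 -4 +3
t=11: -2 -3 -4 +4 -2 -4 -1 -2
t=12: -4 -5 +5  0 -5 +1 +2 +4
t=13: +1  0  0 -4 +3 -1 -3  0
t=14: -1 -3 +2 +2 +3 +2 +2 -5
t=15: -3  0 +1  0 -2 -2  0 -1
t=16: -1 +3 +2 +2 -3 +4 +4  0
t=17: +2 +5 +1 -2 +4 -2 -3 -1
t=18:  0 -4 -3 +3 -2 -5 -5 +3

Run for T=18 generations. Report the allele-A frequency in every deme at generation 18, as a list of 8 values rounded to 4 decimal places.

t=0: k=[0 0 0 0 0 0 0 95]
t=1: x=[0.0000 0.0000 0.0000 0.0000 0.0000 0.0000 9.7676 85.9091] k=[0 0 0 0 0 0 8 82]
t=2: x=[0.0000 0.0000 0.0000 0.0000 0.0000 0.8102 14.9861 75.3707] k=[0 0 0 0 0 0 13 71]
t=3: x=[0.0000 0.0000 0.0000 0.0000 0.0000 1.3165 17.9457 66.1887] k=[0 0 0 0 0 6 14 64]
t=4: x=[0.0000 0.0000 0.0000 0.0000 0.5966 6.2747 18.6592 60.0842] k=[0 0 0 0 1 3 21 57]
t=5: x=[0.0000 0.0000 0.0000 0.0976 1.0938 4.6564 23.3400 54.5372] k=[0 0 0 4 0 6 20 60]
t=6: x=[0.0000 0.0000 0.3829 3.1248 0.9944 6.8814 23.1368 57.1166] k=[0 0 0 0 0 11 26 60]
t=7: x=[0.0000 0.0000 0.0000 0.0000 1.0938 11.5292 28.5131 57.7108] k=[0 0 0 0 2 7 25 54]
t=8: x=[0.0000 0.0000 0.0000 0.1951 2.2872 8.3976 26.6893 52.2498] k=[0 0 0 3 1 3 22 54]
t=9: x=[0.0000 0.0000 0.2872 2.4408 1.3921 4.7576 23.8480 51.9510] k=[0 0 3 1 2 1 28 49]
t=10: x=[0.0000 0.2816 2.3955 1.2688 1.7899 3.8470 28.0067 48.0587] k=[0 0 1 5 4 4 24 51]
t=11: x=[0.0000 0.0939 1.2450 4.3957 4.0776 6.0725 25.2693 49.4577] k=[0 0 0 8 2 2 24 47]
t=12: x=[0.0000 0.0000 0.7660 6.4505 2.5856 4.2518 24.6603 45.8562] k=[0 0 6 6 0 5 27 50]
t=13: x=[0.0000 0.5634 5.1810 5.2761 1.0938 6.7803 27.7028 48.8584] k=[0 1 5 1 4 6 25 49]
t=14: x=[0.0920 1.2212 4.0275 1.6594 3.8787 7.7912 26.0809 47.7587] k=[0 0 6 4 7 10 28 43]
t=15: x=[0.0000 0.5634 4.9886 4.3957 6.9630 11.6302 28.3106 42.6436] k=[0 1 6 4 5 10 28 42]
t=16: x=[0.0920 1.3152 5.0848 4.2001 5.3710 11.4282 28.2093 41.7381] k=[0 4 7 6 2 15 32 42]
t=17: x=[0.3681 3.6698 6.3357 5.5696 3.6797 15.5661 31.9523 42.1406] k=[2 9 7 4 8 14 29 41]
t=18: x=[2.4897 7.6427 6.6246 4.5913 8.1573 15.0617 29.3230 40.9326] k=[2 4 4 8 6 10 24 44]

[0.0211, 0.0421, 0.0421, 0.0842, 0.0632, 0.1053, 0.2526, 0.4632]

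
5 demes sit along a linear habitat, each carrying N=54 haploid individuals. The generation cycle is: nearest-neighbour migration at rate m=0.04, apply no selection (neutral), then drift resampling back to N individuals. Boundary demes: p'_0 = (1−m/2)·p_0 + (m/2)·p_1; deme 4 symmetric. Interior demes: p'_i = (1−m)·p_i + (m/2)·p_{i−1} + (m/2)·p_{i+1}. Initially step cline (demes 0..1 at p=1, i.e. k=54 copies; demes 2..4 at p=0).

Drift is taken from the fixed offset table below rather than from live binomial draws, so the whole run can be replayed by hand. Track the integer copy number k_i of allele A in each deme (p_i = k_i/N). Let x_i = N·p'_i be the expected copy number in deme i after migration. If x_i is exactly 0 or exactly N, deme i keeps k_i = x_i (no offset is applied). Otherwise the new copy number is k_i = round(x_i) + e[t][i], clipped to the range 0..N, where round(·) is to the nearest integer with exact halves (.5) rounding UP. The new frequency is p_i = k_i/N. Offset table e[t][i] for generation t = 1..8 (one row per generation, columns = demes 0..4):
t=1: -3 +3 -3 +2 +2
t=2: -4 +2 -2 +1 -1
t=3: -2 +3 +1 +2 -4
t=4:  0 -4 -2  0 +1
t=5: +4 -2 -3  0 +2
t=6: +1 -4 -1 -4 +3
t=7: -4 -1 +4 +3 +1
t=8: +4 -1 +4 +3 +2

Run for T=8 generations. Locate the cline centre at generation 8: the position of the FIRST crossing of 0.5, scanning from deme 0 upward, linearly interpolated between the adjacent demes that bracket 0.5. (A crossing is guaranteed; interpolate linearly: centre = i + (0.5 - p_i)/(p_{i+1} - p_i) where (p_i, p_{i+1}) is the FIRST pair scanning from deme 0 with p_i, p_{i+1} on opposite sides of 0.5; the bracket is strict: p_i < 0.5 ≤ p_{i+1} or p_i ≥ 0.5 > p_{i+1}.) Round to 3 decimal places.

1.393

t=0: k=[54 54 0 0 0]
t=1: x=[54.0000 52.9200 1.0800 0.0000 0.0000] k=[54 54 0 0 0]
t=2: x=[54.0000 52.9200 1.0800 0.0000 0.0000] k=[54 54 0 0 0]
t=3: x=[54.0000 52.9200 1.0800 0.0000 0.0000] k=[54 54 2 0 0]
t=4: x=[54.0000 52.9600 3.0000 0.0400 0.0000] k=[54 49 1 0 0]
t=5: x=[53.9000 48.1400 1.9400 0.0200 0.0000] k=[54 46 0 0 0]
t=6: x=[53.8400 45.2400 0.9200 0.0000 0.0000] k=[54 41 0 0 0]
t=7: x=[53.7400 40.4400 0.8200 0.0000 0.0000] k=[50 39 5 0 0]
t=8: x=[49.7800 38.5400 5.5800 0.1000 0.0000] k=[54 38 10 3 0]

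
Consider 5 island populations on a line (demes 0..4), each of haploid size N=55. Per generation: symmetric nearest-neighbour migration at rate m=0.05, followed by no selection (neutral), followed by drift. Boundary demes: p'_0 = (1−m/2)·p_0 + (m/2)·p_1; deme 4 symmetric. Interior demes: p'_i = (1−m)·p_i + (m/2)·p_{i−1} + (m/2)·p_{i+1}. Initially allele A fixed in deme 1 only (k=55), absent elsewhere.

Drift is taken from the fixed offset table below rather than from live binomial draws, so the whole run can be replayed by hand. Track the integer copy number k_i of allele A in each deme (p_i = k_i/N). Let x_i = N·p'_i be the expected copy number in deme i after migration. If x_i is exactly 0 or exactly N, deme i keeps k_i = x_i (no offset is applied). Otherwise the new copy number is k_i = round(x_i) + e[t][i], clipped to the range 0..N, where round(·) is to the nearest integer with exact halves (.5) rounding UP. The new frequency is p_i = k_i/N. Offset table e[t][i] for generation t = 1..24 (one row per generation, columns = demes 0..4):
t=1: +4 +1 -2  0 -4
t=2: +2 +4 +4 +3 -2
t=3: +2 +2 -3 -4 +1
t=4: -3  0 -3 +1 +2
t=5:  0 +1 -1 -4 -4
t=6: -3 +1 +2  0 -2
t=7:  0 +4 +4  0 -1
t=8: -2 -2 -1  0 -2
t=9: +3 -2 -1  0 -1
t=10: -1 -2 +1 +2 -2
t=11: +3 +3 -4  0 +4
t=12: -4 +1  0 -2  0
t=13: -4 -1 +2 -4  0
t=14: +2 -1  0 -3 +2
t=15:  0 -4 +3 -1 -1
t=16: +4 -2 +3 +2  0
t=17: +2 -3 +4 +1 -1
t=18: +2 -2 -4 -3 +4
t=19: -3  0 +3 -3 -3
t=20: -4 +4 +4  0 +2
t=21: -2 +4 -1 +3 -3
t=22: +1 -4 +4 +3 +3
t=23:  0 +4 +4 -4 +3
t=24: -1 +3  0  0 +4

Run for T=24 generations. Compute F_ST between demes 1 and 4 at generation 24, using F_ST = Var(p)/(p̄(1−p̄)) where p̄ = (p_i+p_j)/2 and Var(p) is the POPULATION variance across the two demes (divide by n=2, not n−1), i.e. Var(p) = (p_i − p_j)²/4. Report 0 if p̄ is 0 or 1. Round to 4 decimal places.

0.1219

t=0: k=[0 55 0 0 0]
t=1: x=[1.3750 52.2500 1.3750 0.0000 0.0000] k=[5 53 0 0 0]
t=2: x=[6.2000 50.4750 1.3250 0.0000 0.0000] k=[8 54 5 0 0]
t=3: x=[9.1500 51.6250 6.1000 0.1250 0.0000] k=[11 54 3 0 0]
t=4: x=[12.0750 51.6500 4.2000 0.0750 0.0000] k=[9 52 1 1 0]
t=5: x=[10.0750 49.6500 2.2750 0.9750 0.0250] k=[10 51 1 0 0]
t=6: x=[11.0250 48.7250 2.2250 0.0250 0.0000] k=[8 50 4 0 0]
t=7: x=[9.0500 47.8000 5.0500 0.1000 0.0000] k=[9 52 9 0 0]
t=8: x=[10.0750 49.8500 9.8500 0.2250 0.0000] k=[8 48 9 0 0]
t=9: x=[9.0000 46.0250 9.7500 0.2250 0.0000] k=[12 44 9 0 0]
t=10: x=[12.8000 42.3250 9.6500 0.2250 0.0000] k=[12 40 11 2 0]
t=11: x=[12.7000 38.5750 11.5000 2.1750 0.0500] k=[16 42 8 2 4]
t=12: x=[16.6500 40.5000 8.7000 2.2000 3.9500] k=[13 42 9 0 4]
t=13: x=[13.7250 40.4500 9.6000 0.3250 3.9000] k=[10 39 12 0 4]
t=14: x=[10.7250 37.6000 12.3750 0.4000 3.9000] k=[13 37 12 0 6]
t=15: x=[13.6000 35.7750 12.3250 0.4500 5.8500] k=[14 32 15 0 5]
t=16: x=[14.4500 31.1250 15.0500 0.5000 4.8750] k=[18 29 18 3 5]
t=17: x=[18.2750 28.4500 17.9000 3.4250 4.9500] k=[20 25 22 4 4]
t=18: x=[20.1250 24.8000 21.6250 4.4500 4.0000] k=[22 23 18 1 8]
t=19: x=[22.0250 22.8500 17.7000 1.6000 7.8250] k=[19 23 21 0 5]
t=20: x=[19.1000 22.8500 20.5250 0.6500 4.8750] k=[15 27 25 1 7]
t=21: x=[15.3000 26.6500 24.4500 1.7500 6.8500] k=[13 31 23 5 4]
t=22: x=[13.4500 30.3500 22.7500 5.4250 4.0250] k=[14 26 27 8 7]
t=23: x=[14.3000 25.7250 26.5000 8.4500 7.0250] k=[14 30 31 4 10]
t=24: x=[14.4000 29.6250 30.3000 4.8250 9.8500] k=[13 33 30 5 14]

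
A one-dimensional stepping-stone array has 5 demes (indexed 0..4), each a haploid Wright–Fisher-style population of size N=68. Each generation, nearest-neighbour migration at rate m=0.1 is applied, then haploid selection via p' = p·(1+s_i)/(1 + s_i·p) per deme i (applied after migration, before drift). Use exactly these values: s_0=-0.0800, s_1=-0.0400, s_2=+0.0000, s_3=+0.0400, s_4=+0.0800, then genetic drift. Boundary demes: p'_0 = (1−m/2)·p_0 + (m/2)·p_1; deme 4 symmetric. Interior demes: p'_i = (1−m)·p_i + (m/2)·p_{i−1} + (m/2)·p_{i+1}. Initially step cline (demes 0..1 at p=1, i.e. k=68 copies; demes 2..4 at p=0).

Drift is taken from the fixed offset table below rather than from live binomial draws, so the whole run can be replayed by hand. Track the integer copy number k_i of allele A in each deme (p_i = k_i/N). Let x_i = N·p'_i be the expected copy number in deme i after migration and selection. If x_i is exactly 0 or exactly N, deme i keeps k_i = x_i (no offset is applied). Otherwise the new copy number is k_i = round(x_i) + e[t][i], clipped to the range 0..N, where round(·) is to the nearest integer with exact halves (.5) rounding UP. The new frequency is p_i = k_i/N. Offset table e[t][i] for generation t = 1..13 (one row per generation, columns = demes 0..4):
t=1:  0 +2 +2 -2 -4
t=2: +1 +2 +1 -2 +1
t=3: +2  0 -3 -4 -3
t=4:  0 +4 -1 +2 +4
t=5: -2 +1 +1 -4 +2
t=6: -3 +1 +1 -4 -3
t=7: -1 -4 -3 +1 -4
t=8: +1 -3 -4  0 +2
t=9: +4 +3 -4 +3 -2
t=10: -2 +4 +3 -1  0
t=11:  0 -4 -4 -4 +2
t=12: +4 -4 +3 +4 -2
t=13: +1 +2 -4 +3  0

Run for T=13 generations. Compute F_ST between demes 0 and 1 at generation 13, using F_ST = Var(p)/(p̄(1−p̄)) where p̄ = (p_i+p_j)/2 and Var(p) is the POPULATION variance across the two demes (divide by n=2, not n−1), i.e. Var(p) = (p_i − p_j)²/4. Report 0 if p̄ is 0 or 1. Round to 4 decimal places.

0.1396

t=0: k=[68 68 0 0 0]
t=1: x=[68.0000 64.4657 3.4000 0.0000 0.0000] k=[68 66 5 0 0]
t=2: x=[67.8913 62.8593 7.8000 0.2600 0.0000] k=[68 65 9 0 0]
t=3: x=[67.8370 62.1349 11.3500 0.4679 0.0000] k=[68 62 8 0 0]
t=4: x=[67.6740 59.2948 10.3000 0.4159 0.0000] k=[68 63 9 2 0]
t=5: x=[67.7283 60.2748 11.3500 2.3369 0.1080] k=[66 61 12 0 2]
t=6: x=[65.5614 58.4704 13.8500 0.7277 2.0474] k=[63 59 15 0 0]
t=7: x=[62.3852 56.6184 16.4500 0.7797 0.0000] k=[61 53 13 2 0]
t=8: x=[60.0319 50.8824 14.4500 2.5443 0.1080] k=[61 48 10 3 2]
t=9: x=[59.7653 46.1491 11.5500 3.4254 2.2087] k=[64 49 8 6 0]
t=10: x=[62.8681 47.1140 9.9500 6.0115 0.3239] k=[61 51 13 5 0]
t=11: x=[59.9253 49.0470 14.5000 5.3398 0.2699] k=[60 45 11 1 2]
t=12: x=[58.5944 43.4129 12.2000 1.6105 2.1012] k=[63 39 15 6 0]
t=13: x=[61.3139 38.3191 15.7500 6.3729 0.3239] k=[62 40 12 9 0]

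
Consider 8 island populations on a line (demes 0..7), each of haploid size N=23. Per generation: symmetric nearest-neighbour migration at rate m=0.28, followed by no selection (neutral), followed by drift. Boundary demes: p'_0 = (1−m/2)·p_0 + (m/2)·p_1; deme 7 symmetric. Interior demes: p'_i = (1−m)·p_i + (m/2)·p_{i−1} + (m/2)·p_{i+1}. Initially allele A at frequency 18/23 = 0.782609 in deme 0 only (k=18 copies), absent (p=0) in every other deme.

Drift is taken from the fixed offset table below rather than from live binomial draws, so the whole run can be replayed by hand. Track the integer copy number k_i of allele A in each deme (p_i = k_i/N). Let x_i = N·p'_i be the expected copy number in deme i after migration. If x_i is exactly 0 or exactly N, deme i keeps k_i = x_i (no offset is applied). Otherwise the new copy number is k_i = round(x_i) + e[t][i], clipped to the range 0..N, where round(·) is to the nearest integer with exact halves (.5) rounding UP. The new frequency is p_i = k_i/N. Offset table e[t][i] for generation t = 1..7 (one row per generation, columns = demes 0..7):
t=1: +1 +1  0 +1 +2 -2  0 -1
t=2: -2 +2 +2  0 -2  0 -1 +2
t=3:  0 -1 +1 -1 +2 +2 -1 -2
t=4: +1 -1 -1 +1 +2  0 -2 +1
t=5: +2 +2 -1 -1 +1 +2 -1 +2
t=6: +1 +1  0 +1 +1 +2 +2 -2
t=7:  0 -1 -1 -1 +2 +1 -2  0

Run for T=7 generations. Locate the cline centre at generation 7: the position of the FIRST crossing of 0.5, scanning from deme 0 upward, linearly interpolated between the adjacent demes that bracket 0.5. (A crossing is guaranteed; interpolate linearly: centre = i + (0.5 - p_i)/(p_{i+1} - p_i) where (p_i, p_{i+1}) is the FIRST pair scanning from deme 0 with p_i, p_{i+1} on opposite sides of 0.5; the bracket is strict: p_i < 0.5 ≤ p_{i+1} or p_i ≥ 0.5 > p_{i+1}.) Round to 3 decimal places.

0.125

t=0: k=[18 0 0 0 0 0 0 0]
t=1: x=[15.4800 2.5200 0.0000 0.0000 0.0000 0.0000 0.0000 0.0000] k=[16 4 0 0 0 0 0 0]
t=2: x=[14.3200 5.1200 0.5600 0.0000 0.0000 0.0000 0.0000 0.0000] k=[12 7 3 0 0 0 0 0]
t=3: x=[11.3000 7.1400 3.1400 0.4200 0.0000 0.0000 0.0000 0.0000] k=[11 6 4 0 0 0 0 0]
t=4: x=[10.3000 6.4200 3.7200 0.5600 0.0000 0.0000 0.0000 0.0000] k=[11 5 3 2 0 0 0 0]
t=5: x=[10.1600 5.5600 3.1400 1.8600 0.2800 0.0000 0.0000 0.0000] k=[12 8 2 1 1 0 0 0]
t=6: x=[11.4400 7.7200 2.7000 1.1400 0.8600 0.1400 0.0000 0.0000] k=[12 9 3 2 2 2 0 0]
t=7: x=[11.5800 8.5800 3.7000 2.1400 2.0000 1.7200 0.2800 0.0000] k=[12 8 3 1 4 3 0 0]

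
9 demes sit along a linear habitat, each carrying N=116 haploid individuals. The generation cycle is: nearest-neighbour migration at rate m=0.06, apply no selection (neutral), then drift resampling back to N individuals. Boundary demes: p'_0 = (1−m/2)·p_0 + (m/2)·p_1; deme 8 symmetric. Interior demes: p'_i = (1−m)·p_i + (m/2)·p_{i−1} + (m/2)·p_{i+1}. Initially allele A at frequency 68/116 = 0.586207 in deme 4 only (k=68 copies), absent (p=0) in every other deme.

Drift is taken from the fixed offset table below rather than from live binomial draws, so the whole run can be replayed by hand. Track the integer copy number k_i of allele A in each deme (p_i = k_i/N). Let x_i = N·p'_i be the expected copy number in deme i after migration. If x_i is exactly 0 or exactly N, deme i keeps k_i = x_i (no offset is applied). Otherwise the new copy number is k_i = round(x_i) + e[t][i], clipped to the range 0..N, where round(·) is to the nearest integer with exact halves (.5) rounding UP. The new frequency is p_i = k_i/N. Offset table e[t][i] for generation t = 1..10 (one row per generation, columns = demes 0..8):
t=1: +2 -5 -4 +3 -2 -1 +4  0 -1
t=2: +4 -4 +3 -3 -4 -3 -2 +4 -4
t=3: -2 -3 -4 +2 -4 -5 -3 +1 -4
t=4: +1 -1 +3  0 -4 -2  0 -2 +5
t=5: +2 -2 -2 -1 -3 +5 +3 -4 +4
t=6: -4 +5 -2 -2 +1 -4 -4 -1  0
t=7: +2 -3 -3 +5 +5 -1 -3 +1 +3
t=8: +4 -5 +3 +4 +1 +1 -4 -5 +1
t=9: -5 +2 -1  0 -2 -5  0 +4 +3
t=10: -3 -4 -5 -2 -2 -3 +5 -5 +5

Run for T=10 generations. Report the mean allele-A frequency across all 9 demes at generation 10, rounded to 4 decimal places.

t=0: k=[0 0 0 0 68 0 0 0 0]
t=1: x=[0.0000 0.0000 0.0000 2.0400 63.9200 2.0400 0.0000 0.0000 0.0000] k=[0 0 0 5 62 1 0 0 0]
t=2: x=[0.0000 0.0000 0.1500 6.5600 58.4600 2.8000 0.0300 0.0000 0.0000] k=[0 0 3 4 54 0 0 0 0]
t=3: x=[0.0000 0.0900 2.9400 5.4700 50.8800 1.6200 0.0000 0.0000 0.0000] k=[0 0 0 7 47 0 0 0 0]
t=4: x=[0.0000 0.0000 0.2100 7.9900 44.3900 1.4100 0.0000 0.0000 0.0000] k=[0 0 3 8 40 0 0 0 0]
t=5: x=[0.0000 0.0900 3.0600 8.8100 37.8400 1.2000 0.0000 0.0000 0.0000] k=[0 0 1 8 35 6 0 0 0]
t=6: x=[0.0000 0.0300 1.1800 8.6000 33.3200 6.6900 0.1800 0.0000 0.0000] k=[0 5 0 7 34 3 0 0 0]
t=7: x=[0.1500 4.7000 0.3600 7.6000 32.2600 3.8400 0.0900 0.0000 0.0000] k=[2 2 0 13 37 3 0 0 0]
t=8: x=[2.0000 1.9400 0.4500 13.3300 35.2600 3.9300 0.0900 0.0000 0.0000] k=[6 0 3 17 36 5 0 0 0]
t=9: x=[5.8200 0.2700 3.3300 17.1500 34.5000 5.7800 0.1500 0.0000 0.0000] k=[1 2 2 17 33 1 0 0 0]
t=10: x=[1.0300 1.9700 2.4500 17.0300 31.5600 1.9300 0.0300 0.0000 0.0000] k=[0 0 0 15 30 0 5 0 0]

0.0479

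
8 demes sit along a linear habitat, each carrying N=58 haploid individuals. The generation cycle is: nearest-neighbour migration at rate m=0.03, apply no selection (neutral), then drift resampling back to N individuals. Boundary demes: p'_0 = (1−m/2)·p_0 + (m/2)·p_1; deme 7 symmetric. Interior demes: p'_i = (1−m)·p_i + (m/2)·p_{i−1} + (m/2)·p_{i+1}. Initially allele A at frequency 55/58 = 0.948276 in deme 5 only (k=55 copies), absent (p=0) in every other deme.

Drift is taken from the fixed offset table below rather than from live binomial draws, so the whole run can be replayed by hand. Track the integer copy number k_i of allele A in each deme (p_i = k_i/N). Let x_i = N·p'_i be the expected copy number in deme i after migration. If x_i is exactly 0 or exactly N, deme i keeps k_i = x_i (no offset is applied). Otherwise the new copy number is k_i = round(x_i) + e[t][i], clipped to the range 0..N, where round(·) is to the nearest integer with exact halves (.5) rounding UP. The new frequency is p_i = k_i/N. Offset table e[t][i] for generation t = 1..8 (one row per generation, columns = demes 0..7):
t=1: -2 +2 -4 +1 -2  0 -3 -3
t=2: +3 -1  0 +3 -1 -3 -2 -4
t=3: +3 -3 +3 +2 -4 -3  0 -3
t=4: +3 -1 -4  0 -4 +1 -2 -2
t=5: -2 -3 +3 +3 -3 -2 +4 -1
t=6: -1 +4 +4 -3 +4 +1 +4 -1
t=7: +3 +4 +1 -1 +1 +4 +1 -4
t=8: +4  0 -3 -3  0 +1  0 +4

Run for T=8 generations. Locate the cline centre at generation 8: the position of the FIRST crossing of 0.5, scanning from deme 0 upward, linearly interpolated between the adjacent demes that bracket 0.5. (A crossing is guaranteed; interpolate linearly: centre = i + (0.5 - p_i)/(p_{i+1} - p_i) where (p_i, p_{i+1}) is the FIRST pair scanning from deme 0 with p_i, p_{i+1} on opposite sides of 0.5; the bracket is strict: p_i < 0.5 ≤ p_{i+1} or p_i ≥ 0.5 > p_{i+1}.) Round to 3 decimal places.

4.605

t=0: k=[0 0 0 0 0 55 0 0]
t=1: x=[0.0000 0.0000 0.0000 0.0000 0.8250 53.3500 0.8250 0.0000] k=[0 0 0 0 0 53 0 0]
t=2: x=[0.0000 0.0000 0.0000 0.0000 0.7950 51.4100 0.7950 0.0000] k=[0 0 0 0 0 48 0 0]
t=3: x=[0.0000 0.0000 0.0000 0.0000 0.7200 46.5600 0.7200 0.0000] k=[0 0 0 0 0 44 1 0]
t=4: x=[0.0000 0.0000 0.0000 0.0000 0.6600 42.6950 1.6300 0.0150] k=[0 0 0 0 0 44 0 0]
t=5: x=[0.0000 0.0000 0.0000 0.0000 0.6600 42.6800 0.6600 0.0000] k=[0 0 0 0 0 41 5 0]
t=6: x=[0.0000 0.0000 0.0000 0.0000 0.6150 39.8450 5.4650 0.0750] k=[0 0 0 0 5 41 9 0]
t=7: x=[0.0000 0.0000 0.0000 0.0750 5.4650 39.9800 9.3450 0.1350] k=[0 0 0 0 6 44 10 0]
t=8: x=[0.0000 0.0000 0.0000 0.0900 6.4800 42.9200 10.3600 0.1500] k=[0 0 0 0 6 44 10 4]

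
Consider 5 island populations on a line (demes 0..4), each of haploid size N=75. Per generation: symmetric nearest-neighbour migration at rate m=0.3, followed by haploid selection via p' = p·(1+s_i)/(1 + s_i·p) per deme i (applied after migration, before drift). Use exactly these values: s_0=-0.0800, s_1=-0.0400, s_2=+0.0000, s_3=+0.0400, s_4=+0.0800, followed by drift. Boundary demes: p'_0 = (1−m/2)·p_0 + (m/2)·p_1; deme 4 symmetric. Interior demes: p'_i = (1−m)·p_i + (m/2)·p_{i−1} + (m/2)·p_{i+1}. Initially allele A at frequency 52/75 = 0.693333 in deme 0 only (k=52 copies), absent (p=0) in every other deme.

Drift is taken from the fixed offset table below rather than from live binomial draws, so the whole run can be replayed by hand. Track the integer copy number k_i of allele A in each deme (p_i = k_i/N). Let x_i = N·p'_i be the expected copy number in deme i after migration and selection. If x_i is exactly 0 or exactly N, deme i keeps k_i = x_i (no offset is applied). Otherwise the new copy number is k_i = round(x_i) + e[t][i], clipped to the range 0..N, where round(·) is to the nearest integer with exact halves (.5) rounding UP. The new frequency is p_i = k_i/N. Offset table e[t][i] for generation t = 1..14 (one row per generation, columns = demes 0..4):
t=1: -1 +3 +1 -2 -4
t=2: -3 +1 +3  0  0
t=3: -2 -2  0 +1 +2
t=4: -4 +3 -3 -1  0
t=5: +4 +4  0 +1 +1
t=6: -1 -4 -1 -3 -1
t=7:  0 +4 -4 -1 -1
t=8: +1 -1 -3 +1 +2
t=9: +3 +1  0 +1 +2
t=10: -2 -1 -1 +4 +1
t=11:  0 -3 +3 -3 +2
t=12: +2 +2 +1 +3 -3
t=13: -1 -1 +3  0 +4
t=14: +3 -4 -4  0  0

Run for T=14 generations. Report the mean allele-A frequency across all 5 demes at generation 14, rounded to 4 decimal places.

t=0: k=[52 0 0 0 0]
t=1: x=[42.6760 7.5193 0.0000 0.0000 0.0000] k=[42 11 0 0 0]
t=2: x=[35.7878 13.5411 1.6500 0.0000 0.0000] k=[33 15 5 0 0]
t=3: x=[28.8070 15.6875 5.7500 0.7797 0.0000] k=[27 14 6 2 0]
t=4: x=[23.6787 14.2723 6.6000 2.3891 0.3239] k=[20 17 4 1 0]
t=5: x=[18.3691 15.0040 5.5000 1.3511 0.1620] k=[22 19 6 2 1]
t=6: x=[20.2925 16.9583 7.3500 2.5447 1.2405] k=[19 13 6 0 0]
t=7: x=[16.9798 12.4211 6.1500 0.9356 0.0000] k=[17 16 2 0 0]
t=8: x=[15.7857 13.5898 3.8000 0.3120 0.0000] k=[17 13 1 1 0]
t=9: x=[15.3566 11.3997 2.8000 0.8836 0.1620] k=[18 12 3 2 2]
t=10: x=[16.0243 11.1567 4.2000 2.2334 2.1554] k=[14 10 3 6 3]
t=11: x=[12.5068 9.2149 4.5000 5.2896 3.7123] k=[13 6 8 2 6]
t=12: x=[11.1359 7.0838 6.8000 3.6332 5.7986] k=[13 9 8 7 3]
t=13: x=[11.5609 9.1180 8.0000 6.7883 3.8731] k=[11 8 11 7 8]
t=14: x=[9.8165 8.5847 9.9500 8.0268 8.4076] k=[13 5 6 8 8]

0.1067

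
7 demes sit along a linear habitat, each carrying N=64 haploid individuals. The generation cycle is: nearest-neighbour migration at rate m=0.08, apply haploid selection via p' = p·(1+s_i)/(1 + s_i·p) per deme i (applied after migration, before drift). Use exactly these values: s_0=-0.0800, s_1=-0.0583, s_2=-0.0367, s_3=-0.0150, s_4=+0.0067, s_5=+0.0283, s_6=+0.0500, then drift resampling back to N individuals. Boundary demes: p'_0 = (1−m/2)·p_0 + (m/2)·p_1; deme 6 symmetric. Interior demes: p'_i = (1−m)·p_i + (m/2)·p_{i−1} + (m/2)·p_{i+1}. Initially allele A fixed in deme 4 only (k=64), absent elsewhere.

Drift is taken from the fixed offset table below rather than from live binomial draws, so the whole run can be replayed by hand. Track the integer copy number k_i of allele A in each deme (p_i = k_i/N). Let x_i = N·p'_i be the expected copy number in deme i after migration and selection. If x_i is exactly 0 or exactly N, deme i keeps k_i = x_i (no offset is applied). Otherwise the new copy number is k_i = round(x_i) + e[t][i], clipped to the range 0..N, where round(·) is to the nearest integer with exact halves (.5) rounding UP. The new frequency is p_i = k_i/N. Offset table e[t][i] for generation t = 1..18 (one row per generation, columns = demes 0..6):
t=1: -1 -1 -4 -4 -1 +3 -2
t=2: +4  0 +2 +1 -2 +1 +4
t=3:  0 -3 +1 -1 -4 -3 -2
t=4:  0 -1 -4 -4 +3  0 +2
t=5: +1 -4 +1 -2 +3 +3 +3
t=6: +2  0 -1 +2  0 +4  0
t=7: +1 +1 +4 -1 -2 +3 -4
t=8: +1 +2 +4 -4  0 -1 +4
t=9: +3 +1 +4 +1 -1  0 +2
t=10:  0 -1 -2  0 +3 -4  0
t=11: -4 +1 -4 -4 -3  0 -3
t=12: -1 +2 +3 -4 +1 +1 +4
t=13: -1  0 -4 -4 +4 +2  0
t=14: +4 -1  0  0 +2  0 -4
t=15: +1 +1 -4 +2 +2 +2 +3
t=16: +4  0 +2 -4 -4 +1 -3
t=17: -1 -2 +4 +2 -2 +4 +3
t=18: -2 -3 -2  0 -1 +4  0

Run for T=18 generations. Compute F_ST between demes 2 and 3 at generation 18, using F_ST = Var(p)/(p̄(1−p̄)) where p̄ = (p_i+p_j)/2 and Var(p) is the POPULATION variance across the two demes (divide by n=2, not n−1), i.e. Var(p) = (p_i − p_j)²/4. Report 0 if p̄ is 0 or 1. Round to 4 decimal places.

0.0009

t=0: k=[0 0 0 0 64 0 0]
t=1: x=[0.0000 0.0000 0.0000 2.5231 58.9114 2.6295 0.0000] k=[0 0 0 0 58 6 0]
t=2: x=[0.0000 0.0000 0.0000 2.2864 53.6580 8.0340 0.2520] k=[0 0 0 3 52 9 4]
t=3: x=[0.0000 0.0000 0.1156 4.7728 48.3989 10.7676 4.3956] k=[0 0 1 4 44 8 2]
t=4: x=[0.0000 0.0377 1.0410 5.4047 41.0584 9.4220 2.3479] k=[0 0 0 1 44 9 4]
t=5: x=[0.0000 0.0000 0.0385 2.6415 40.9785 10.4416 4.3956] k=[0 0 1 1 44 13 7]
t=6: x=[0.0000 0.0377 0.9253 2.6809 41.1382 14.3076 7.5592] k=[0 0 0 5 41 18 8]
t=7: x=[0.0000 0.0000 0.1927 6.1554 38.7422 18.8894 8.7625] k=[0 0 4 5 37 22 5]
t=8: x=[0.0000 0.1507 3.7459 6.1554 35.2258 22.3240 5.9377] k=[0 2 8 2 35 21 10]
t=9: x=[0.0736 2.0381 7.2754 3.5095 33.2267 21.5168 10.8733] k=[3 3 11 5 32 22 13]
t=10: x=[2.7704 3.1359 10.1174 6.2344 30.6266 22.4450 13.8831] k=[3 2 8 6 34 18 14]
t=11: x=[2.7333 2.1515 7.4309 7.1040 32.3468 18.8490 14.7053] k=[0 3 3 3 29 19 12]
t=12: x=[0.1104 2.7192 2.8949 3.9832 27.6648 19.4963 12.7715] k=[0 5 6 0 29 20 17]
t=13: x=[0.1840 4.5780 5.5282 1.3795 27.5848 20.6282 17.7387] k=[0 5 2 0 32 23 18]
t=14: x=[0.1840 4.4260 1.9674 1.3400 30.4666 23.5740 18.8421] k=[4 3 2 1 32 24 15]
t=15: x=[3.6613 2.8328 1.9288 2.2470 30.5466 24.3798 15.9368] k=[5 4 0 4 33 26 19]
t=16: x=[4.5917 3.6668 0.3083 4.9308 31.6668 26.4319 19.9436] k=[9 4 2 1 28 27 17]
t=17: x=[8.1860 3.8944 1.9674 2.0892 26.9842 27.0750 18.0250] k=[7 2 6 4 25 31 21]
t=18: x=[6.3096 2.2272 5.5670 4.8518 24.5009 30.8056 22.1005] k=[4 0 4 5 24 35 22]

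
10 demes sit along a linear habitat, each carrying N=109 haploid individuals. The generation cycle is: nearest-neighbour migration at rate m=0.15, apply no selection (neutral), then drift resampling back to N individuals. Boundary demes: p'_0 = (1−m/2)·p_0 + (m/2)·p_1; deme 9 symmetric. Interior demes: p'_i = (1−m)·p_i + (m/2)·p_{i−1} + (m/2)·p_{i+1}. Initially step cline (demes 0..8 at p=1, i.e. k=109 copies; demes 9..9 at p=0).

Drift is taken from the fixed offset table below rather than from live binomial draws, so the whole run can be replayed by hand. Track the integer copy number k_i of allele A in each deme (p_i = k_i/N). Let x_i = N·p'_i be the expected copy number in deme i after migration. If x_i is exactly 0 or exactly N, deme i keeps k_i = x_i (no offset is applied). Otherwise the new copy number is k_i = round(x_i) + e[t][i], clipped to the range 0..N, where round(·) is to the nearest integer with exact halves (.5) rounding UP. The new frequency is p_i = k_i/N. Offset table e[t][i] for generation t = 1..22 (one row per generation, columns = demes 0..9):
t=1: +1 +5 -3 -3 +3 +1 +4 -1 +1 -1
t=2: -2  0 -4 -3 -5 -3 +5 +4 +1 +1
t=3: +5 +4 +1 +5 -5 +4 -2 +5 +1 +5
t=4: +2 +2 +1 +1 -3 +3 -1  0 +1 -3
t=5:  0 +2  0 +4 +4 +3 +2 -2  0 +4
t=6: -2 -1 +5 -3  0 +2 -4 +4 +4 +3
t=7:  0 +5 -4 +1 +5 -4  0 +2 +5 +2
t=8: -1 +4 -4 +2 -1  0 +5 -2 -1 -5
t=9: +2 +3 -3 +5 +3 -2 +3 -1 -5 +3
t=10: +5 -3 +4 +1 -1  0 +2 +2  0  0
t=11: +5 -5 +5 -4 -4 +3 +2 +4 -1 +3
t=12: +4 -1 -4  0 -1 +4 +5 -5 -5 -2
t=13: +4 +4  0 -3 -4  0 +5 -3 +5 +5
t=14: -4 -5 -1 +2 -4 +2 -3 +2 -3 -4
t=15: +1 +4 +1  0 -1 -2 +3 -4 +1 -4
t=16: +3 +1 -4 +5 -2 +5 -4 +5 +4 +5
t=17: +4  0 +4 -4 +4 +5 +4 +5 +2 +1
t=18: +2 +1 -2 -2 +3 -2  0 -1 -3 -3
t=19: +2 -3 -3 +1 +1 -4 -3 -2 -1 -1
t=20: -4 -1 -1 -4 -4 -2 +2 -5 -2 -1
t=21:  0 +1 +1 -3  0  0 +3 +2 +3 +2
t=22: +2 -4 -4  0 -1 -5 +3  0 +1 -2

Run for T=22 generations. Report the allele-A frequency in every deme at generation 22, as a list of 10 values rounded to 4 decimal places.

t=0: k=[109 109 109 109 109 109 109 109 109 0]
t=1: x=[109.0000 109.0000 109.0000 109.0000 109.0000 109.0000 109.0000 109.0000 100.8250 8.1750] k=[109 109 109 109 109 109 109 109 102 7]
t=2: x=[109.0000 109.0000 109.0000 109.0000 109.0000 109.0000 109.0000 108.4750 95.4000 14.1250] k=[109 109 109 109 109 109 109 109 96 15]
t=3: x=[109.0000 109.0000 109.0000 109.0000 109.0000 109.0000 109.0000 108.0250 90.9000 21.0750] k=[109 109 109 109 109 109 109 109 92 26]
t=4: x=[109.0000 109.0000 109.0000 109.0000 109.0000 109.0000 109.0000 107.7250 88.3250 30.9500] k=[109 109 109 109 109 109 109 108 89 28]
t=5: x=[109.0000 109.0000 109.0000 109.0000 109.0000 109.0000 108.9250 106.6500 85.8500 32.5750] k=[109 109 109 109 109 109 109 105 86 37]
t=6: x=[109.0000 109.0000 109.0000 109.0000 109.0000 109.0000 108.7000 103.8750 83.7500 40.6750] k=[109 109 109 109 109 109 105 108 88 44]
t=7: x=[109.0000 109.0000 109.0000 109.0000 109.0000 108.7000 105.5250 106.2750 86.2000 47.3000] k=[109 109 109 109 109 105 106 108 91 49]
t=8: x=[109.0000 109.0000 109.0000 109.0000 108.7000 105.3750 106.0750 106.5750 89.1250 52.1500] k=[109 109 109 109 108 105 109 105 88 47]
t=9: x=[109.0000 109.0000 109.0000 108.9250 107.8500 105.5250 108.4000 104.0250 86.2000 50.0750] k=[109 109 109 109 109 104 109 103 81 53]
t=10: x=[109.0000 109.0000 109.0000 109.0000 108.6250 104.7500 108.1750 101.8000 80.5500 55.1000] k=[109 109 109 109 108 105 109 104 81 55]
t=11: x=[109.0000 109.0000 109.0000 108.9250 107.8500 105.5250 108.3250 102.6500 80.7750 56.9500] k=[109 109 109 105 104 109 109 107 80 60]
t=12: x=[109.0000 109.0000 108.7000 105.2250 104.4500 108.6250 108.8500 105.1250 80.5250 61.5000] k=[109 109 105 105 103 109 109 100 76 60]
t=13: x=[109.0000 108.7000 105.3000 104.8500 103.6000 108.5500 108.3250 98.8750 76.6000 61.2000] k=[109 109 105 102 100 109 109 96 82 66]
t=14: x=[109.0000 108.7000 105.0750 102.0750 100.8250 108.3250 108.0250 95.9250 81.8500 67.2000] k=[109 104 104 104 97 109 105 98 79 63]
t=15: x=[108.6250 104.3750 104.0000 103.4750 98.4250 107.8000 104.7750 97.1000 79.2250 64.2000] k=[109 108 105 103 97 106 108 93 80 60]
t=16: x=[108.9250 107.8500 105.0750 102.7000 98.1250 105.4750 106.7250 93.1500 79.4750 61.5000] k=[109 109 101 108 96 109 103 98 83 67]
t=17: x=[109.0000 108.4000 102.1250 106.5750 97.8750 107.5750 103.0750 97.2500 82.9250 68.2000] k=[109 108 106 103 102 109 107 102 85 69]
t=18: x=[108.9250 107.9250 105.9250 103.1500 102.6000 108.3250 106.7750 101.1000 85.0750 70.2000] k=[109 109 104 101 106 106 107 100 82 67]
t=19: x=[109.0000 108.6250 104.1500 101.6000 105.6250 106.0750 106.4000 99.1750 82.2250 68.1250] k=[109 106 101 103 107 102 103 97 81 67]
t=20: x=[108.7750 105.8500 101.5250 103.1500 106.3250 102.4500 102.4750 96.2500 81.1500 68.0500] k=[105 105 101 99 102 100 104 91 79 67]
t=21: x=[105.0000 104.7000 101.1500 99.3750 101.6250 100.4500 102.7250 91.0750 79.0000 67.9000] k=[105 106 102 96 102 100 106 93 82 70]
t=22: x=[105.0750 105.6250 101.8500 96.9000 101.4000 100.6000 104.5750 93.1500 81.9250 70.9000] k=[107 102 98 97 100 96 108 93 83 69]

[0.9817, 0.9358, 0.8991, 0.8899, 0.9174, 0.8807, 0.9908, 0.8532, 0.7615, 0.6330]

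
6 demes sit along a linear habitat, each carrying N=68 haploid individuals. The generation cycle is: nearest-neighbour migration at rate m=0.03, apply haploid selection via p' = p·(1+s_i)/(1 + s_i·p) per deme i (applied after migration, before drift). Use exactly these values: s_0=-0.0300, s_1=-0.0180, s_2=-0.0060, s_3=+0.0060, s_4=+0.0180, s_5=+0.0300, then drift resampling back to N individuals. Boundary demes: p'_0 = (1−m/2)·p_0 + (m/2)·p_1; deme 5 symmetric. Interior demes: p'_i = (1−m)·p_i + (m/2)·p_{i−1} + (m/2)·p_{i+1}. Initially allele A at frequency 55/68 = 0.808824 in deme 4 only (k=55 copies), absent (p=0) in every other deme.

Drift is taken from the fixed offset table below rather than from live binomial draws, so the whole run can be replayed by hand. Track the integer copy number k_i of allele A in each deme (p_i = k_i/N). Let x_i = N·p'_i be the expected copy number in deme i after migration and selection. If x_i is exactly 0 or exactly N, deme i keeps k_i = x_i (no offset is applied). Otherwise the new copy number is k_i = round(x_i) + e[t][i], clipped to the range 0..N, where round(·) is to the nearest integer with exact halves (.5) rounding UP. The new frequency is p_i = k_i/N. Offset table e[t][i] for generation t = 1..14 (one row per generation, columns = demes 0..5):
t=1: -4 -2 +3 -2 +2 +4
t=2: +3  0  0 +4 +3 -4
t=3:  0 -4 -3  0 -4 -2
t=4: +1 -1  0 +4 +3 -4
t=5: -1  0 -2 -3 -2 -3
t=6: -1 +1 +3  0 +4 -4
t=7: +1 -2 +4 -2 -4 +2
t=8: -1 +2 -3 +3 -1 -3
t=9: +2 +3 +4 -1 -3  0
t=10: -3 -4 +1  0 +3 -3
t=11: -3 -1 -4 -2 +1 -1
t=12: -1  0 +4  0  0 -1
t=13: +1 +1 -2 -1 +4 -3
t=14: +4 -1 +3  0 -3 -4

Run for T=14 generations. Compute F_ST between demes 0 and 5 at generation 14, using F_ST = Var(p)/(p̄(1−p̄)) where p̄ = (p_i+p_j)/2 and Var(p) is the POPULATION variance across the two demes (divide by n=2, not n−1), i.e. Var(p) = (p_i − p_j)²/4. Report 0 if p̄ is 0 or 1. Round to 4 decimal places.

0.0303

t=0: k=[0 0 0 0 55 0]
t=1: x=[0.0000 0.0000 0.0000 0.8299 53.5540 0.8494] k=[0 0 0 0 56 5]
t=2: x=[0.0000 0.0000 0.0000 0.8450 54.5881 5.9229] k=[0 0 0 5 58 2]
t=3: x=[0.0000 0.0000 0.0746 5.7514 56.5360 2.9215] k=[0 0 0 6 53 1]
t=4: x=[0.0000 0.0000 0.0895 6.6508 51.7368 1.8320] k=[0 0 0 11 55 0]
t=5: x=[0.0000 0.0000 0.1640 11.5523 53.7173 0.8494] k=[0 0 0 9 52 0]
t=6: x=[0.0000 0.0000 0.1342 9.5590 50.8052 0.8031] k=[0 0 3 10 55 0]
t=7: x=[0.0000 0.0442 3.0425 10.6235 53.7025 0.8494] k=[0 0 7 9 50 3]
t=8: x=[0.0000 0.1031 6.8877 9.6344 48.9258 3.8099] k=[0 2 4 13 48 1]
t=9: x=[0.0291 1.9650 4.0818 13.4544 47.0296 1.7548] k=[2 5 8 12 44 2]
t=10: x=[1.9854 4.9165 7.9725 12.4808 43.1719 2.7058] k=[0 1 9 12 46 0]
t=11: x=[0.0146 1.0854 8.8784 12.5260 45.0719 0.7105] k=[0 0 5 11 46 0]
t=12: x=[0.0000 0.0737 4.9871 11.4920 45.0570 0.7105] k=[0 0 9 11 45 0]
t=13: x=[0.0000 0.1326 8.8486 11.5372 44.0923 0.6950] k=[0 1 7 11 48 0]
t=14: x=[0.0146 1.0560 6.9324 11.5523 46.9849 0.7414] k=[4 0 10 12 44 0]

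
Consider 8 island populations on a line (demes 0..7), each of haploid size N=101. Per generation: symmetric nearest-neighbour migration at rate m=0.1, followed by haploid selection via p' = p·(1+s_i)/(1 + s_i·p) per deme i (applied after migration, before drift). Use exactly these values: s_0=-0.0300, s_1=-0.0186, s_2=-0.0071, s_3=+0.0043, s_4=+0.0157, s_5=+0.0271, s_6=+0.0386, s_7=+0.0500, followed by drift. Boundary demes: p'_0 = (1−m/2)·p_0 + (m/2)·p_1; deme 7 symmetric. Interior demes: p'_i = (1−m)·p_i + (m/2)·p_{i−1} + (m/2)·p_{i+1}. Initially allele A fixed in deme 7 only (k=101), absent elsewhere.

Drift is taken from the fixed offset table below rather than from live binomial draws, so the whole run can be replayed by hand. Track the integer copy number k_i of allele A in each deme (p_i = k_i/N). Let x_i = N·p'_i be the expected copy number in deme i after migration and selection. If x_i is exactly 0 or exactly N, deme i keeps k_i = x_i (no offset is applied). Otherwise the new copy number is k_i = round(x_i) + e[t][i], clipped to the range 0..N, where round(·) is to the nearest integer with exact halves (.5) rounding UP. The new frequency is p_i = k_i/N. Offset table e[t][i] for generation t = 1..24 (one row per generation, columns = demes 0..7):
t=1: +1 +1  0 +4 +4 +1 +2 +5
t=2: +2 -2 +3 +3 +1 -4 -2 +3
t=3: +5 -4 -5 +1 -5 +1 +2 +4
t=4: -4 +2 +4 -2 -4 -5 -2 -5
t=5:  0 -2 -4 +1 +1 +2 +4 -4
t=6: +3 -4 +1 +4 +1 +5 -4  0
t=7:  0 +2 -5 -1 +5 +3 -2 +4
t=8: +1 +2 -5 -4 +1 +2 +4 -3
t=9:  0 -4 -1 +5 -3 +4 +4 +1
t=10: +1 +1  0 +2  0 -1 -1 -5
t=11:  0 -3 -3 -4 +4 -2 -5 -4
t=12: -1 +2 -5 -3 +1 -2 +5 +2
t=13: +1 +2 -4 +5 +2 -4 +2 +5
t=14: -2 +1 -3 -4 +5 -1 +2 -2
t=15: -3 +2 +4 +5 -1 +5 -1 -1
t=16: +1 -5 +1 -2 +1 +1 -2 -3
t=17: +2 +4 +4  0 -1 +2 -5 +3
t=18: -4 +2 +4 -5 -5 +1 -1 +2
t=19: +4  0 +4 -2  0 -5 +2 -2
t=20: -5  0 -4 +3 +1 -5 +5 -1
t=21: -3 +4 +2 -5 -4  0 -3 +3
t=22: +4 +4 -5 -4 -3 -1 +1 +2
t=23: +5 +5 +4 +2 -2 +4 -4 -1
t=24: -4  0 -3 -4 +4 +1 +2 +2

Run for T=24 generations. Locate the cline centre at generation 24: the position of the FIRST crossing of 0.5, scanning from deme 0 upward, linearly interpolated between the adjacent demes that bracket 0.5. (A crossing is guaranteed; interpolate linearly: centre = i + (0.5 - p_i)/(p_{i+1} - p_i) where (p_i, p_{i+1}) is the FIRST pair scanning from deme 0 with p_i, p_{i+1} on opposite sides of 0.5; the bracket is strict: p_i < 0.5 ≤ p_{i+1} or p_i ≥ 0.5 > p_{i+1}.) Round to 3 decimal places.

t=0: k=[0 0 0 0 0 0 0 101]
t=1: x=[0.0000 0.0000 0.0000 0.0000 0.0000 0.0000 5.2348 96.1790] k=[0 0 0 0 0 0 7 101]
t=2: x=[0.0000 0.0000 0.0000 0.0000 0.0000 0.3595 11.7372 96.5139] k=[0 0 0 0 0 0 10 100]
t=3: x=[0.0000 0.0000 0.0000 0.0000 0.0000 0.5135 14.4630 95.7483] k=[0 0 0 0 0 2 16 100]
t=4: x=[0.0000 0.0000 0.0000 0.0000 0.1016 2.6686 20.1029 96.0354] k=[0 0 0 0 0 0 18 91]
t=5: x=[0.0000 0.0000 0.0000 0.0000 0.0000 0.9242 21.3814 87.9158] k=[0 0 0 0 0 3 25 84]
t=6: x=[0.0000 0.0000 0.0000 0.0000 0.1524 4.0527 27.6032 81.8196] k=[0 0 0 0 1 9 24 82]
t=7: x=[0.0000 0.0000 0.0000 0.0502 1.3709 9.5794 26.8906 79.9253] k=[0 0 0 0 6 13 25 84]
t=8: x=[0.0000 0.0000 0.0000 0.3013 6.1392 13.5609 28.1119 81.8196] k=[0 0 0 0 7 16 32 79]
t=9: x=[0.0000 0.0000 0.0000 0.3515 7.2035 16.7197 34.4039 77.5402] k=[0 0 0 5 4 21 38 79]
t=10: x=[0.0000 0.0000 0.2482 4.7193 4.9731 21.4482 40.1122 77.8325] k=[0 0 0 7 5 20 39 73]
t=11: x=[0.0000 0.0000 0.3475 6.5763 5.9364 20.6356 40.6666 72.3126] k=[0 0 0 3 10 19 36 68]
t=12: x=[0.0000 0.0000 0.1489 3.2133 10.2425 19.8226 37.6399 67.5012] k=[0 0 0 0 11 18 43 70]
t=13: x=[0.0000 0.0000 0.0000 0.5524 10.9512 19.3142 44.0383 69.7133] k=[0 0 0 6 13 15 46 75]
t=14: x=[0.0000 0.0000 0.2979 6.0745 12.9246 16.8215 46.8499 74.5144] k=[0 0 0 2 18 16 49 73]
t=15: x=[0.0000 0.0000 0.0993 2.7113 17.3224 18.1446 49.5055 72.8023] k=[0 0 4 8 16 23 49 72]
t=16: x=[0.0000 0.1963 3.9727 8.2324 16.1603 24.4420 49.8058 71.8717] k=[0 0 5 6 17 25 48 69]
t=17: x=[0.0000 0.2454 4.7675 6.5261 17.0698 26.2663 48.8546 69.0256] k=[0 4 9 7 16 28 44 72]
t=18: x=[0.1940 3.9776 8.5938 7.5800 16.3625 28.7467 45.5452 71.6266] k=[0 6 13 3 11 30 45 74]
t=19: x=[0.2910 5.9441 12.0740 3.9161 11.7103 30.3648 46.6493 73.5364] k=[4 6 16 2 12 25 49 72]
t=20: x=[3.9818 6.2884 14.7102 3.2133 12.3175 26.0637 49.9059 71.8717] k=[0 6 11 6 13 21 55 71]
t=21: x=[0.2910 5.8457 10.4332 6.6265 13.2281 22.7681 55.0501 71.2344] k=[0 10 12 2 9 23 52 74]
t=22: x=[0.4851 9.4381 11.3281 2.8619 9.4830 24.2392 52.6053 73.8788] k=[4 13 6 0 6 23 54 76]
t=23: x=[4.3222 12.0000 6.0096 0.6026 6.6461 24.1885 54.5016 75.8332] k=[9 17 10 3 5 28 51 75]
t=24: x=[9.1435 15.9956 9.9360 3.4643 6.1392 28.5443 52.0059 74.7587] k=[5 16 7 0 10 30 54 77]

5.854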